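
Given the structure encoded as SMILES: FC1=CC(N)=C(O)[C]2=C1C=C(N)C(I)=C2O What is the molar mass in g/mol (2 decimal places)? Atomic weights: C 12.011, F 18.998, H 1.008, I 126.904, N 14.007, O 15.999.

334.09 g/mol

First, the molecular formula is C10H8FIN2O2 (counting implicit H from valence).
  C: 10 × 12.011 = 120.110
  F: 1 × 18.998 = 18.998
  H: 8 × 1.008 = 8.064
  I: 1 × 126.904 = 126.904
  N: 2 × 14.007 = 28.014
  O: 2 × 15.999 = 31.998
Sum: 10×12.011 + 1×18.998 + 8×1.008 + 1×126.904 + 2×14.007 + 2×15.999 = 334.088 → 334.09 g/mol.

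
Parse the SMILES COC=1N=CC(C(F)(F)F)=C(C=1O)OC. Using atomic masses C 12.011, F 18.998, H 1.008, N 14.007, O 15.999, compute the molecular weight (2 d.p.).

First, the molecular formula is C8H8F3NO3 (counting implicit H from valence).
  C: 8 × 12.011 = 96.088
  F: 3 × 18.998 = 56.994
  H: 8 × 1.008 = 8.064
  N: 1 × 14.007 = 14.007
  O: 3 × 15.999 = 47.997
Sum: 8×12.011 + 3×18.998 + 8×1.008 + 1×14.007 + 3×15.999 = 223.150 → 223.15 g/mol.

223.15 g/mol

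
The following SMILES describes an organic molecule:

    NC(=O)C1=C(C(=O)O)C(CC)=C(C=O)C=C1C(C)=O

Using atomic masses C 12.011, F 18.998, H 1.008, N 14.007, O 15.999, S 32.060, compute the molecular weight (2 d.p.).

263.25 g/mol

First, the molecular formula is C13H13NO5 (counting implicit H from valence).
  C: 13 × 12.011 = 156.143
  H: 13 × 1.008 = 13.104
  N: 1 × 14.007 = 14.007
  O: 5 × 15.999 = 79.995
Sum: 13×12.011 + 13×1.008 + 1×14.007 + 5×15.999 = 263.249 → 263.25 g/mol.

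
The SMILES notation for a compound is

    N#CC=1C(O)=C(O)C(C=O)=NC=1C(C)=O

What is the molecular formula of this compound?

Walk through each heavy atom and fill implicit hydrogens from standard valence (C 4, N 3, O 2, S 2, halogen 1):
  atom 1: N, bond orders sum to 3 (valence 3) → 0 H
  atom 2: C, bond orders sum to 4 (valence 4) → 0 H
  atom 3: C, bond orders sum to 4 (valence 4) → 0 H
  atom 4: C, bond orders sum to 4 (valence 4) → 0 H
  atom 5: O, bond orders sum to 1 (valence 2) → 1 H
  atom 6: C, bond orders sum to 4 (valence 4) → 0 H
  atom 7: O, bond orders sum to 1 (valence 2) → 1 H
  atom 8: C, bond orders sum to 4 (valence 4) → 0 H
  atom 9: C, bond orders sum to 3 (valence 4) → 1 H
  atom 10: O, bond orders sum to 2 (valence 2) → 0 H
  atom 11: N, bond orders sum to 3 (valence 3) → 0 H
  atom 12: C, bond orders sum to 4 (valence 4) → 0 H
  atom 13: C, bond orders sum to 4 (valence 4) → 0 H
  atom 14: C, bond orders sum to 1 (valence 4) → 3 H
  atom 15: O, bond orders sum to 2 (valence 2) → 0 H
Totals → C:9, H:6, N:2, O:4.
In Hill order: C9H6N2O4.

C9H6N2O4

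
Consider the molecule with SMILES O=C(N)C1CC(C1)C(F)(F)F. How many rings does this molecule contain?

In SMILES, each pair of matching ring-closure digits denotes one ring-closing bond; the number of such bonds equals the number of independent rings.
Ring-closure bonds here: 1.

1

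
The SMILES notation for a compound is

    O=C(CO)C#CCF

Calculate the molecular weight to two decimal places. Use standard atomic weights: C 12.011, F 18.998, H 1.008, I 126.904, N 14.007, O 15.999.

116.09 g/mol

First, the molecular formula is C5H5FO2 (counting implicit H from valence).
  C: 5 × 12.011 = 60.055
  F: 1 × 18.998 = 18.998
  H: 5 × 1.008 = 5.040
  O: 2 × 15.999 = 31.998
Sum: 5×12.011 + 1×18.998 + 5×1.008 + 2×15.999 = 116.091 → 116.09 g/mol.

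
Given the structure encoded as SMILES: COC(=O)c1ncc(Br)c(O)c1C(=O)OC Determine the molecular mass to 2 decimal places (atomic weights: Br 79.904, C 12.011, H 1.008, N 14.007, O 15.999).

290.07 g/mol

First, the molecular formula is C9H8BrNO5 (counting implicit H from valence).
  Br: 1 × 79.904 = 79.904
  C: 9 × 12.011 = 108.099
  H: 8 × 1.008 = 8.064
  N: 1 × 14.007 = 14.007
  O: 5 × 15.999 = 79.995
Sum: 1×79.904 + 9×12.011 + 8×1.008 + 1×14.007 + 5×15.999 = 290.069 → 290.07 g/mol.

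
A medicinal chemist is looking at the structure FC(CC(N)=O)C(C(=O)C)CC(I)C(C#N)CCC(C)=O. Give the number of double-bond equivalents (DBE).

5

Degree of unsaturation = (number of rings) + (number of π bonds).
Ring closures in the SMILES: 0.
π bonds: 3 double bonds (each 1 DoU), 1 triple bond (each 2 DoU) → 5 DoU from unsaturation.
Total DoU = 0 + 5 = 5.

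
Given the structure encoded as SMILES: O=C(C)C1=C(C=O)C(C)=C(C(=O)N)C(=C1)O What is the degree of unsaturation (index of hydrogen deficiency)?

7

Degree of unsaturation = (number of rings) + (number of π bonds).
Ring closures in the SMILES: 1.
π bonds: 6 double bonds (each 1 DoU) → 6 DoU from unsaturation.
Total DoU = 1 + 6 = 7.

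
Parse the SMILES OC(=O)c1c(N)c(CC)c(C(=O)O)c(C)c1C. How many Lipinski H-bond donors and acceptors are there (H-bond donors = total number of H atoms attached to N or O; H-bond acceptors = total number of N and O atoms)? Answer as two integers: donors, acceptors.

Donors: find every N or O and count the H atoms it carries.
  atom 1 (O): bond orders sum to 1 → 1 H
  atom 3 (O): bond orders sum to 2 → 0 H
  atom 6 (N): bond orders sum to 1 → 2 H
  atom 12 (O): bond orders sum to 2 → 0 H
  atom 13 (O): bond orders sum to 1 → 1 H
Lipinski HBD = 4.
Acceptors: N atoms = 1, O atoms = 4 → HBA = 5.

4, 5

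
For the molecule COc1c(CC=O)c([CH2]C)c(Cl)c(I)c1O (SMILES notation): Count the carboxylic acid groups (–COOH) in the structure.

Scan the SMILES for the carboxylic acid motif — none present.
Groups that are present: 1 aldehyde, 1 ether, 1 hydroxyl.

0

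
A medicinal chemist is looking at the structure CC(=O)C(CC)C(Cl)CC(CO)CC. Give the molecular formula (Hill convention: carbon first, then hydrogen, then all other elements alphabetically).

Walk through each heavy atom and fill implicit hydrogens from standard valence (C 4, N 3, O 2, S 2, halogen 1):
  atom 1: C, bond orders sum to 1 (valence 4) → 3 H
  atom 2: C, bond orders sum to 4 (valence 4) → 0 H
  atom 3: O, bond orders sum to 2 (valence 2) → 0 H
  atom 4: C, bond orders sum to 3 (valence 4) → 1 H
  atom 5: C, bond orders sum to 2 (valence 4) → 2 H
  atom 6: C, bond orders sum to 1 (valence 4) → 3 H
  atom 7: C, bond orders sum to 3 (valence 4) → 1 H
  atom 8: Cl (halogen, monovalent) → 0 H
  atom 9: C, bond orders sum to 2 (valence 4) → 2 H
  atom 10: C, bond orders sum to 3 (valence 4) → 1 H
  atom 11: C, bond orders sum to 2 (valence 4) → 2 H
  atom 12: O, bond orders sum to 1 (valence 2) → 1 H
  atom 13: C, bond orders sum to 2 (valence 4) → 2 H
  atom 14: C, bond orders sum to 1 (valence 4) → 3 H
Totals → C:11, H:21, Cl:1, O:2.
In Hill order: C11H21ClO2.

C11H21ClO2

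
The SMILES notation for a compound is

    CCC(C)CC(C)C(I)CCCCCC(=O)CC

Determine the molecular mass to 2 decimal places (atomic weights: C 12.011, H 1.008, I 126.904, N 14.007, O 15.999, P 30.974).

First, the molecular formula is C16H31IO (counting implicit H from valence).
  C: 16 × 12.011 = 192.176
  H: 31 × 1.008 = 31.248
  I: 1 × 126.904 = 126.904
  O: 1 × 15.999 = 15.999
Sum: 16×12.011 + 31×1.008 + 1×126.904 + 1×15.999 = 366.327 → 366.33 g/mol.

366.33 g/mol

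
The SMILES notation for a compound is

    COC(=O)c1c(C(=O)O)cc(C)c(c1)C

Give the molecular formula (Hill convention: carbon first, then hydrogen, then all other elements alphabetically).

Walk through each heavy atom and fill implicit hydrogens from standard valence (C 4, N 3, O 2, S 2, halogen 1); for lowercase aromatic atoms, an aromatic c carries 1 H when it has two neighbours and 0 H with three, and aromatic n carries 0 H:
  atom 1: C, bond orders sum to 1 (valence 4) → 3 H
  atom 2: O, bond orders sum to 2 (valence 2) → 0 H
  atom 3: C, bond orders sum to 4 (valence 4) → 0 H
  atom 4: O, bond orders sum to 2 (valence 2) → 0 H
  atom 5: aromatic c, 3 neighbours → 0 H
  atom 6: aromatic c, 3 neighbours → 0 H
  atom 7: C, bond orders sum to 4 (valence 4) → 0 H
  atom 8: O, bond orders sum to 2 (valence 2) → 0 H
  atom 9: O, bond orders sum to 1 (valence 2) → 1 H
  atom 10: aromatic c, 2 neighbours → 1 H
  atom 11: aromatic c, 3 neighbours → 0 H
  atom 12: C, bond orders sum to 1 (valence 4) → 3 H
  atom 13: aromatic c, 3 neighbours → 0 H
  atom 14: aromatic c, 2 neighbours → 1 H
  atom 15: C, bond orders sum to 1 (valence 4) → 3 H
Totals → C:11, H:12, O:4.

C11H12O4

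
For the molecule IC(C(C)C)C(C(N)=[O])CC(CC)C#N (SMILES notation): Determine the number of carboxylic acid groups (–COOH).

0

Scan the SMILES for the carboxylic acid motif — none present.
Groups that are present: 1 amide, 1 nitrile.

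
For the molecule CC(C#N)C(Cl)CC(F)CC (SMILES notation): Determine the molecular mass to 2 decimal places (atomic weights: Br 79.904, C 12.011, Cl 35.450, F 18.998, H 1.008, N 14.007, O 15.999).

First, the molecular formula is C8H13ClFN (counting implicit H from valence).
  C: 8 × 12.011 = 96.088
  Cl: 1 × 35.450 = 35.450
  F: 1 × 18.998 = 18.998
  H: 13 × 1.008 = 13.104
  N: 1 × 14.007 = 14.007
Sum: 8×12.011 + 1×35.450 + 1×18.998 + 13×1.008 + 1×14.007 = 177.647 → 177.65 g/mol.

177.65 g/mol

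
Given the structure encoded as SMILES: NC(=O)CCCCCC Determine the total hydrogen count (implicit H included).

15

Walk through each heavy atom and fill implicit hydrogens from standard valence (C 4, N 3, O 2, S 2, halogen 1):
  atom 1: N, bond orders sum to 1 (valence 3) → 2 H
  atom 2: C, bond orders sum to 4 (valence 4) → 0 H
  atom 3: O, bond orders sum to 2 (valence 2) → 0 H
  atom 4: C, bond orders sum to 2 (valence 4) → 2 H
  atom 5: C, bond orders sum to 2 (valence 4) → 2 H
  atom 6: C, bond orders sum to 2 (valence 4) → 2 H
  atom 7: C, bond orders sum to 2 (valence 4) → 2 H
  atom 8: C, bond orders sum to 2 (valence 4) → 2 H
  atom 9: C, bond orders sum to 1 (valence 4) → 3 H
Total hydrogens: 15.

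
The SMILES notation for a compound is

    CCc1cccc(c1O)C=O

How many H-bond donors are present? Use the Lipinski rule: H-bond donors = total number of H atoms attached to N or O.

Donors: find every N or O and count the H atoms it carries.
  atom 9 (O): bond orders sum to 1 → 1 H
  atom 11 (O): bond orders sum to 2 → 0 H
Lipinski HBD = 1.

1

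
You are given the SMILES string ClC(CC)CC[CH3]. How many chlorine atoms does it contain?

Scan the SMILES for Cl atoms (remember two-letter symbols like Cl and Br are single atoms).
Chlorine count: 1.

1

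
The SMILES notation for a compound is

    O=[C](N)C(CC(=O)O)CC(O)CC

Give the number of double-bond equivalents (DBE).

Degree of unsaturation = (number of rings) + (number of π bonds).
Ring closures in the SMILES: 0.
π bonds: 2 double bonds (each 1 DoU) → 2 DoU from unsaturation.
Total DoU = 0 + 2 = 2.

2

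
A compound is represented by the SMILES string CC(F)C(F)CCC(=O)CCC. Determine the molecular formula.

Walk through each heavy atom and fill implicit hydrogens from standard valence (C 4, N 3, O 2, S 2, halogen 1):
  atom 1: C, bond orders sum to 1 (valence 4) → 3 H
  atom 2: C, bond orders sum to 3 (valence 4) → 1 H
  atom 3: F (halogen, monovalent) → 0 H
  atom 4: C, bond orders sum to 3 (valence 4) → 1 H
  atom 5: F (halogen, monovalent) → 0 H
  atom 6: C, bond orders sum to 2 (valence 4) → 2 H
  atom 7: C, bond orders sum to 2 (valence 4) → 2 H
  atom 8: C, bond orders sum to 4 (valence 4) → 0 H
  atom 9: O, bond orders sum to 2 (valence 2) → 0 H
  atom 10: C, bond orders sum to 2 (valence 4) → 2 H
  atom 11: C, bond orders sum to 2 (valence 4) → 2 H
  atom 12: C, bond orders sum to 1 (valence 4) → 3 H
Totals → C:9, H:16, F:2, O:1.
In Hill order: C9H16F2O.

C9H16F2O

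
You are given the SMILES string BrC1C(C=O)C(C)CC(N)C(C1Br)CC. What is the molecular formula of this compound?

Walk through each heavy atom and fill implicit hydrogens from standard valence (C 4, N 3, O 2, S 2, halogen 1):
  atom 1: Br (halogen, monovalent) → 0 H
  atom 2: C, bond orders sum to 3 (valence 4) → 1 H
  atom 3: C, bond orders sum to 3 (valence 4) → 1 H
  atom 4: C, bond orders sum to 3 (valence 4) → 1 H
  atom 5: O, bond orders sum to 2 (valence 2) → 0 H
  atom 6: C, bond orders sum to 3 (valence 4) → 1 H
  atom 7: C, bond orders sum to 1 (valence 4) → 3 H
  atom 8: C, bond orders sum to 2 (valence 4) → 2 H
  atom 9: C, bond orders sum to 3 (valence 4) → 1 H
  atom 10: N, bond orders sum to 1 (valence 3) → 2 H
  atom 11: C, bond orders sum to 3 (valence 4) → 1 H
  atom 12: C, bond orders sum to 3 (valence 4) → 1 H
  atom 13: Br (halogen, monovalent) → 0 H
  atom 14: C, bond orders sum to 2 (valence 4) → 2 H
  atom 15: C, bond orders sum to 1 (valence 4) → 3 H
Totals → C:11, H:19, Br:2, N:1, O:1.
In Hill order: C11H19Br2NO.

C11H19Br2NO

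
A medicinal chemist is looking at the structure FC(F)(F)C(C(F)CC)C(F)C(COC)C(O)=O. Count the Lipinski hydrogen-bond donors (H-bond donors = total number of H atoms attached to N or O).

Donors: find every N or O and count the H atoms it carries.
  atom 14 (O): bond orders sum to 2 → 0 H
  atom 17 (O): bond orders sum to 1 → 1 H
  atom 18 (O): bond orders sum to 2 → 0 H
Lipinski HBD = 1.

1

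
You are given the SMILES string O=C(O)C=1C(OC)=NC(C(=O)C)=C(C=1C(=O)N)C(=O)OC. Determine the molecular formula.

Walk through each heavy atom and fill implicit hydrogens from standard valence (C 4, N 3, O 2, S 2, halogen 1):
  atom 1: O, bond orders sum to 2 (valence 2) → 0 H
  atom 2: C, bond orders sum to 4 (valence 4) → 0 H
  atom 3: O, bond orders sum to 1 (valence 2) → 1 H
  atom 4: C, bond orders sum to 4 (valence 4) → 0 H
  atom 5: C, bond orders sum to 4 (valence 4) → 0 H
  atom 6: O, bond orders sum to 2 (valence 2) → 0 H
  atom 7: C, bond orders sum to 1 (valence 4) → 3 H
  atom 8: N, bond orders sum to 3 (valence 3) → 0 H
  atom 9: C, bond orders sum to 4 (valence 4) → 0 H
  atom 10: C, bond orders sum to 4 (valence 4) → 0 H
  atom 11: O, bond orders sum to 2 (valence 2) → 0 H
  atom 12: C, bond orders sum to 1 (valence 4) → 3 H
  atom 13: C, bond orders sum to 4 (valence 4) → 0 H
  atom 14: C, bond orders sum to 4 (valence 4) → 0 H
  atom 15: C, bond orders sum to 4 (valence 4) → 0 H
  atom 16: O, bond orders sum to 2 (valence 2) → 0 H
  atom 17: N, bond orders sum to 1 (valence 3) → 2 H
  atom 18: C, bond orders sum to 4 (valence 4) → 0 H
  atom 19: O, bond orders sum to 2 (valence 2) → 0 H
  atom 20: O, bond orders sum to 2 (valence 2) → 0 H
  atom 21: C, bond orders sum to 1 (valence 4) → 3 H
Totals → C:12, H:12, N:2, O:7.
In Hill order: C12H12N2O7.

C12H12N2O7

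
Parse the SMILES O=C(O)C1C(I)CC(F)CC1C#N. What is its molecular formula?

Walk through each heavy atom and fill implicit hydrogens from standard valence (C 4, N 3, O 2, S 2, halogen 1):
  atom 1: O, bond orders sum to 2 (valence 2) → 0 H
  atom 2: C, bond orders sum to 4 (valence 4) → 0 H
  atom 3: O, bond orders sum to 1 (valence 2) → 1 H
  atom 4: C, bond orders sum to 3 (valence 4) → 1 H
  atom 5: C, bond orders sum to 3 (valence 4) → 1 H
  atom 6: I (halogen, monovalent) → 0 H
  atom 7: C, bond orders sum to 2 (valence 4) → 2 H
  atom 8: C, bond orders sum to 3 (valence 4) → 1 H
  atom 9: F (halogen, monovalent) → 0 H
  atom 10: C, bond orders sum to 2 (valence 4) → 2 H
  atom 11: C, bond orders sum to 3 (valence 4) → 1 H
  atom 12: C, bond orders sum to 4 (valence 4) → 0 H
  atom 13: N, bond orders sum to 3 (valence 3) → 0 H
Totals → C:8, H:9, F:1, I:1, N:1, O:2.
In Hill order: C8H9FINO2.

C8H9FINO2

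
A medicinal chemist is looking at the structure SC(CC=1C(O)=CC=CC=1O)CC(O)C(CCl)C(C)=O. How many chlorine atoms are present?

Scan the SMILES for Cl atoms (remember two-letter symbols like Cl and Br are single atoms).
Chlorine count: 1.

1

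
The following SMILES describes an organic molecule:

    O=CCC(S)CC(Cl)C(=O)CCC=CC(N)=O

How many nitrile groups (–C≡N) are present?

0

Scan the SMILES for the nitrile motif — none present.
Groups that are present: 1 aldehyde, 1 alkene, 1 amide, 1 ketone, 1 thiol.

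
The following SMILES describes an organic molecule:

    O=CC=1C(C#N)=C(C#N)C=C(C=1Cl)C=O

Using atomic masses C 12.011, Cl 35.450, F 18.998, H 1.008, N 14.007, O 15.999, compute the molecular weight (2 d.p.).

218.60 g/mol

First, the molecular formula is C10H3ClN2O2 (counting implicit H from valence).
  C: 10 × 12.011 = 120.110
  Cl: 1 × 35.450 = 35.450
  H: 3 × 1.008 = 3.024
  N: 2 × 14.007 = 28.014
  O: 2 × 15.999 = 31.998
Sum: 10×12.011 + 1×35.450 + 3×1.008 + 2×14.007 + 2×15.999 = 218.596 → 218.60 g/mol.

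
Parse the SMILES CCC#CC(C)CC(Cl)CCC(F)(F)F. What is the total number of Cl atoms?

1

Scan the SMILES for Cl atoms (remember two-letter symbols like Cl and Br are single atoms).
Chlorine count: 1.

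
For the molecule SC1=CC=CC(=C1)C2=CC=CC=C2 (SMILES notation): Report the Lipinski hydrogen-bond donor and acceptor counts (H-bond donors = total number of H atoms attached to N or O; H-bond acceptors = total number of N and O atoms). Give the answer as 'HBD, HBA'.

Donors: find every N or O and count the H atoms it carries.
  (no N or O atoms present)
Lipinski HBD = 0.
Acceptors: N atoms = 0, O atoms = 0 → HBA = 0.

0, 0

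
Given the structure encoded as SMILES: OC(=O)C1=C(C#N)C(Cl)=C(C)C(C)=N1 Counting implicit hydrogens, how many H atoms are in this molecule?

Walk through each heavy atom and fill implicit hydrogens from standard valence (C 4, N 3, O 2, S 2, halogen 1):
  atom 1: O, bond orders sum to 1 (valence 2) → 1 H
  atom 2: C, bond orders sum to 4 (valence 4) → 0 H
  atom 3: O, bond orders sum to 2 (valence 2) → 0 H
  atom 4: C, bond orders sum to 4 (valence 4) → 0 H
  atom 5: C, bond orders sum to 4 (valence 4) → 0 H
  atom 6: C, bond orders sum to 4 (valence 4) → 0 H
  atom 7: N, bond orders sum to 3 (valence 3) → 0 H
  atom 8: C, bond orders sum to 4 (valence 4) → 0 H
  atom 9: Cl (halogen, monovalent) → 0 H
  atom 10: C, bond orders sum to 4 (valence 4) → 0 H
  atom 11: C, bond orders sum to 1 (valence 4) → 3 H
  atom 12: C, bond orders sum to 4 (valence 4) → 0 H
  atom 13: C, bond orders sum to 1 (valence 4) → 3 H
  atom 14: N, bond orders sum to 3 (valence 3) → 0 H
Total hydrogens: 7.

7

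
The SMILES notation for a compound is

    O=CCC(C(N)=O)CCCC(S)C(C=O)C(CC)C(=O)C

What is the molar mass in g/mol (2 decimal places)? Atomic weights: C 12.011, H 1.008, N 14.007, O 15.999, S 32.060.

First, the molecular formula is C15H25NO4S (counting implicit H from valence).
  C: 15 × 12.011 = 180.165
  H: 25 × 1.008 = 25.200
  N: 1 × 14.007 = 14.007
  O: 4 × 15.999 = 63.996
  S: 1 × 32.060 = 32.060
Sum: 15×12.011 + 25×1.008 + 1×14.007 + 4×15.999 + 1×32.060 = 315.428 → 315.43 g/mol.

315.43 g/mol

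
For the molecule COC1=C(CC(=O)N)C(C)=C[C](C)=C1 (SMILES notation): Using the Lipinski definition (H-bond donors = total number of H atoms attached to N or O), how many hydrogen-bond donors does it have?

Donors: find every N or O and count the H atoms it carries.
  atom 2 (O): bond orders sum to 2 → 0 H
  atom 7 (O): bond orders sum to 2 → 0 H
  atom 8 (N): bond orders sum to 1 → 2 H
Lipinski HBD = 2.

2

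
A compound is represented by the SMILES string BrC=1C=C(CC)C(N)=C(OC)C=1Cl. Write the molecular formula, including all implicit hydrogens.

C9H11BrClNO

Walk through each heavy atom and fill implicit hydrogens from standard valence (C 4, N 3, O 2, S 2, halogen 1):
  atom 1: Br (halogen, monovalent) → 0 H
  atom 2: C, bond orders sum to 4 (valence 4) → 0 H
  atom 3: C, bond orders sum to 3 (valence 4) → 1 H
  atom 4: C, bond orders sum to 4 (valence 4) → 0 H
  atom 5: C, bond orders sum to 2 (valence 4) → 2 H
  atom 6: C, bond orders sum to 1 (valence 4) → 3 H
  atom 7: C, bond orders sum to 4 (valence 4) → 0 H
  atom 8: N, bond orders sum to 1 (valence 3) → 2 H
  atom 9: C, bond orders sum to 4 (valence 4) → 0 H
  atom 10: O, bond orders sum to 2 (valence 2) → 0 H
  atom 11: C, bond orders sum to 1 (valence 4) → 3 H
  atom 12: C, bond orders sum to 4 (valence 4) → 0 H
  atom 13: Cl (halogen, monovalent) → 0 H
Totals → C:9, H:11, Br:1, Cl:1, N:1, O:1.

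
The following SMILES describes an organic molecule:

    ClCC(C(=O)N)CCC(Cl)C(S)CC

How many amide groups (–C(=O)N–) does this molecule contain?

The amide motif appears at heavy-atom position 4 in the SMILES.
Other groups present: 1 thiol.
Amide count: 1.

1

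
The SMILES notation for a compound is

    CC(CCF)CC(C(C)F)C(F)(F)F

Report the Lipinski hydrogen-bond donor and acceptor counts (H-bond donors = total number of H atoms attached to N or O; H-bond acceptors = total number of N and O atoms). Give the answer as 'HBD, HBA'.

Donors: find every N or O and count the H atoms it carries.
  (no N or O atoms present)
Lipinski HBD = 0.
Acceptors: N atoms = 0, O atoms = 0 → HBA = 0.

0, 0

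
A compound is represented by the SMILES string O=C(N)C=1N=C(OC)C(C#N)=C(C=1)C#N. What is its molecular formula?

Walk through each heavy atom and fill implicit hydrogens from standard valence (C 4, N 3, O 2, S 2, halogen 1):
  atom 1: O, bond orders sum to 2 (valence 2) → 0 H
  atom 2: C, bond orders sum to 4 (valence 4) → 0 H
  atom 3: N, bond orders sum to 1 (valence 3) → 2 H
  atom 4: C, bond orders sum to 4 (valence 4) → 0 H
  atom 5: N, bond orders sum to 3 (valence 3) → 0 H
  atom 6: C, bond orders sum to 4 (valence 4) → 0 H
  atom 7: O, bond orders sum to 2 (valence 2) → 0 H
  atom 8: C, bond orders sum to 1 (valence 4) → 3 H
  atom 9: C, bond orders sum to 4 (valence 4) → 0 H
  atom 10: C, bond orders sum to 4 (valence 4) → 0 H
  atom 11: N, bond orders sum to 3 (valence 3) → 0 H
  atom 12: C, bond orders sum to 4 (valence 4) → 0 H
  atom 13: C, bond orders sum to 3 (valence 4) → 1 H
  atom 14: C, bond orders sum to 4 (valence 4) → 0 H
  atom 15: N, bond orders sum to 3 (valence 3) → 0 H
Totals → C:9, H:6, N:4, O:2.

C9H6N4O2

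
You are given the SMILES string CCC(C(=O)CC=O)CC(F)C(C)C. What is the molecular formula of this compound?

C11H19FO2

Walk through each heavy atom and fill implicit hydrogens from standard valence (C 4, N 3, O 2, S 2, halogen 1):
  atom 1: C, bond orders sum to 1 (valence 4) → 3 H
  atom 2: C, bond orders sum to 2 (valence 4) → 2 H
  atom 3: C, bond orders sum to 3 (valence 4) → 1 H
  atom 4: C, bond orders sum to 4 (valence 4) → 0 H
  atom 5: O, bond orders sum to 2 (valence 2) → 0 H
  atom 6: C, bond orders sum to 2 (valence 4) → 2 H
  atom 7: C, bond orders sum to 3 (valence 4) → 1 H
  atom 8: O, bond orders sum to 2 (valence 2) → 0 H
  atom 9: C, bond orders sum to 2 (valence 4) → 2 H
  atom 10: C, bond orders sum to 3 (valence 4) → 1 H
  atom 11: F (halogen, monovalent) → 0 H
  atom 12: C, bond orders sum to 3 (valence 4) → 1 H
  atom 13: C, bond orders sum to 1 (valence 4) → 3 H
  atom 14: C, bond orders sum to 1 (valence 4) → 3 H
Totals → C:11, H:19, F:1, O:2.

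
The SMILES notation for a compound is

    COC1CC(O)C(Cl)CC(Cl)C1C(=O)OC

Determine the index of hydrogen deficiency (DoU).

2

Degree of unsaturation = (number of rings) + (number of π bonds).
Ring closures in the SMILES: 1.
π bonds: 1 double bond (each 1 DoU) → 1 DoU from unsaturation.
Total DoU = 1 + 1 = 2.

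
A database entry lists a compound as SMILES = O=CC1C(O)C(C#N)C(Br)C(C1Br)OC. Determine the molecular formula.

Walk through each heavy atom and fill implicit hydrogens from standard valence (C 4, N 3, O 2, S 2, halogen 1):
  atom 1: O, bond orders sum to 2 (valence 2) → 0 H
  atom 2: C, bond orders sum to 3 (valence 4) → 1 H
  atom 3: C, bond orders sum to 3 (valence 4) → 1 H
  atom 4: C, bond orders sum to 3 (valence 4) → 1 H
  atom 5: O, bond orders sum to 1 (valence 2) → 1 H
  atom 6: C, bond orders sum to 3 (valence 4) → 1 H
  atom 7: C, bond orders sum to 4 (valence 4) → 0 H
  atom 8: N, bond orders sum to 3 (valence 3) → 0 H
  atom 9: C, bond orders sum to 3 (valence 4) → 1 H
  atom 10: Br (halogen, monovalent) → 0 H
  atom 11: C, bond orders sum to 3 (valence 4) → 1 H
  atom 12: C, bond orders sum to 3 (valence 4) → 1 H
  atom 13: Br (halogen, monovalent) → 0 H
  atom 14: O, bond orders sum to 2 (valence 2) → 0 H
  atom 15: C, bond orders sum to 1 (valence 4) → 3 H
Totals → C:9, H:11, Br:2, N:1, O:3.
In Hill order: C9H11Br2NO3.

C9H11Br2NO3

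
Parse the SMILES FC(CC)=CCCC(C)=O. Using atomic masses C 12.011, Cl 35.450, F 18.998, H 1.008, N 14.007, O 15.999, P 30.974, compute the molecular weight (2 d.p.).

144.19 g/mol

First, the molecular formula is C8H13FO (counting implicit H from valence).
  C: 8 × 12.011 = 96.088
  F: 1 × 18.998 = 18.998
  H: 13 × 1.008 = 13.104
  O: 1 × 15.999 = 15.999
Sum: 8×12.011 + 1×18.998 + 13×1.008 + 1×15.999 = 144.189 → 144.19 g/mol.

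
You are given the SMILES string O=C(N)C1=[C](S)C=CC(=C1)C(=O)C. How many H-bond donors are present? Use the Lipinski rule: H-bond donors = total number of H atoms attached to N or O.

Donors: find every N or O and count the H atoms it carries.
  atom 1 (O): bond orders sum to 2 → 0 H
  atom 3 (N): bond orders sum to 1 → 2 H
  atom 12 (O): bond orders sum to 2 → 0 H
Lipinski HBD = 2.

2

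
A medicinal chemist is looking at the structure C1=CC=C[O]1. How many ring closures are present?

1

In SMILES, each pair of matching ring-closure digits denotes one ring-closing bond; the number of such bonds equals the number of independent rings.
Ring-closure bonds here: 1.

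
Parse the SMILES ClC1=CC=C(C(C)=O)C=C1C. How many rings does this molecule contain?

In SMILES, each pair of matching ring-closure digits denotes one ring-closing bond; the number of such bonds equals the number of independent rings.
Ring-closure bonds here: 1.

1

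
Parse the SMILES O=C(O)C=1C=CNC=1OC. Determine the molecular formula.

Walk through each heavy atom and fill implicit hydrogens from standard valence (C 4, N 3, O 2, S 2, halogen 1):
  atom 1: O, bond orders sum to 2 (valence 2) → 0 H
  atom 2: C, bond orders sum to 4 (valence 4) → 0 H
  atom 3: O, bond orders sum to 1 (valence 2) → 1 H
  atom 4: C, bond orders sum to 4 (valence 4) → 0 H
  atom 5: C, bond orders sum to 3 (valence 4) → 1 H
  atom 6: C, bond orders sum to 3 (valence 4) → 1 H
  atom 7: N, bond orders sum to 2 (valence 3) → 1 H
  atom 8: C, bond orders sum to 4 (valence 4) → 0 H
  atom 9: O, bond orders sum to 2 (valence 2) → 0 H
  atom 10: C, bond orders sum to 1 (valence 4) → 3 H
Totals → C:6, H:7, N:1, O:3.

C6H7NO3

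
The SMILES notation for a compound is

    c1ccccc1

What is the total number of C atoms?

Count every carbon token in the SMILES (each C, including those in ring-closure positions and inside branches).
Carbon count: 6.

6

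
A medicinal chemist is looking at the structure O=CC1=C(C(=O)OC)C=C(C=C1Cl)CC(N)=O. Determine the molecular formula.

C11H10ClNO4

Walk through each heavy atom and fill implicit hydrogens from standard valence (C 4, N 3, O 2, S 2, halogen 1):
  atom 1: O, bond orders sum to 2 (valence 2) → 0 H
  atom 2: C, bond orders sum to 3 (valence 4) → 1 H
  atom 3: C, bond orders sum to 4 (valence 4) → 0 H
  atom 4: C, bond orders sum to 4 (valence 4) → 0 H
  atom 5: C, bond orders sum to 4 (valence 4) → 0 H
  atom 6: O, bond orders sum to 2 (valence 2) → 0 H
  atom 7: O, bond orders sum to 2 (valence 2) → 0 H
  atom 8: C, bond orders sum to 1 (valence 4) → 3 H
  atom 9: C, bond orders sum to 3 (valence 4) → 1 H
  atom 10: C, bond orders sum to 4 (valence 4) → 0 H
  atom 11: C, bond orders sum to 3 (valence 4) → 1 H
  atom 12: C, bond orders sum to 4 (valence 4) → 0 H
  atom 13: Cl (halogen, monovalent) → 0 H
  atom 14: C, bond orders sum to 2 (valence 4) → 2 H
  atom 15: C, bond orders sum to 4 (valence 4) → 0 H
  atom 16: N, bond orders sum to 1 (valence 3) → 2 H
  atom 17: O, bond orders sum to 2 (valence 2) → 0 H
Totals → C:11, H:10, Cl:1, N:1, O:4.
In Hill order: C11H10ClNO4.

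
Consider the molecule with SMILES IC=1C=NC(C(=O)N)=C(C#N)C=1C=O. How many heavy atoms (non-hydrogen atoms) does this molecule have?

14

Every atom symbol written in the SMILES (organic subset) is one heavy atom; implicit H are not written.
Heavy atoms by element → C:8, I:1, N:3, O:2.
Total: 14.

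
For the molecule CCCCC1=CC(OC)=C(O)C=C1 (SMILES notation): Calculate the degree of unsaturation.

4

Molecular formula: C11H16O2.
DoU = (2C + 2 + N − H − X) / 2, where X is the halogen count and O/S are ignored.
    = (2·11 + 2 + 0 − 16 − 0) / 2 = 8 / 2 = 4.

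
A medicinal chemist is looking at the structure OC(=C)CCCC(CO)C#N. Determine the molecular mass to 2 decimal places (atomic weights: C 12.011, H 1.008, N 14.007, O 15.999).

155.20 g/mol

First, the molecular formula is C8H13NO2 (counting implicit H from valence).
  C: 8 × 12.011 = 96.088
  H: 13 × 1.008 = 13.104
  N: 1 × 14.007 = 14.007
  O: 2 × 15.999 = 31.998
Sum: 8×12.011 + 13×1.008 + 1×14.007 + 2×15.999 = 155.197 → 155.20 g/mol.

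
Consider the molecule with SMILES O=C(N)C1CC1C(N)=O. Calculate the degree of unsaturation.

Molecular formula: C5H8N2O2.
DoU = (2C + 2 + N − H − X) / 2, where X is the halogen count and O/S are ignored.
    = (2·5 + 2 + 2 − 8 − 0) / 2 = 6 / 2 = 3.

3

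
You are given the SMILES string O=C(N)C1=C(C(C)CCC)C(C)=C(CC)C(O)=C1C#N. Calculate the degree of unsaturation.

7

Molecular formula: C16H22N2O2.
DoU = (2C + 2 + N − H − X) / 2, where X is the halogen count and O/S are ignored.
    = (2·16 + 2 + 2 − 22 − 0) / 2 = 14 / 2 = 7.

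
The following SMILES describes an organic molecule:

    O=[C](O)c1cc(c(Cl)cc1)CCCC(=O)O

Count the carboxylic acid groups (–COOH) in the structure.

2

The carboxylic acid motif appears at heavy-atom positions 2, 14 in the SMILES.
Carboxylic acid count: 2.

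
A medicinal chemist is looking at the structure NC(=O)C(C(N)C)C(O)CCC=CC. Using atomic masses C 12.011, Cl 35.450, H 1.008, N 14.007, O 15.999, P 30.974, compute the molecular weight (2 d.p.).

First, the molecular formula is C10H20N2O2 (counting implicit H from valence).
  C: 10 × 12.011 = 120.110
  H: 20 × 1.008 = 20.160
  N: 2 × 14.007 = 28.014
  O: 2 × 15.999 = 31.998
Sum: 10×12.011 + 20×1.008 + 2×14.007 + 2×15.999 = 200.282 → 200.28 g/mol.

200.28 g/mol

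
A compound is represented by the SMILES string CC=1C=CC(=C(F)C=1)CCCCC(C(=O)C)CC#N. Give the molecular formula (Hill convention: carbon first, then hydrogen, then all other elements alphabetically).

Walk through each heavy atom and fill implicit hydrogens from standard valence (C 4, N 3, O 2, S 2, halogen 1):
  atom 1: C, bond orders sum to 1 (valence 4) → 3 H
  atom 2: C, bond orders sum to 4 (valence 4) → 0 H
  atom 3: C, bond orders sum to 3 (valence 4) → 1 H
  atom 4: C, bond orders sum to 3 (valence 4) → 1 H
  atom 5: C, bond orders sum to 4 (valence 4) → 0 H
  atom 6: C, bond orders sum to 4 (valence 4) → 0 H
  atom 7: F (halogen, monovalent) → 0 H
  atom 8: C, bond orders sum to 3 (valence 4) → 1 H
  atom 9: C, bond orders sum to 2 (valence 4) → 2 H
  atom 10: C, bond orders sum to 2 (valence 4) → 2 H
  atom 11: C, bond orders sum to 2 (valence 4) → 2 H
  atom 12: C, bond orders sum to 2 (valence 4) → 2 H
  atom 13: C, bond orders sum to 3 (valence 4) → 1 H
  atom 14: C, bond orders sum to 4 (valence 4) → 0 H
  atom 15: O, bond orders sum to 2 (valence 2) → 0 H
  atom 16: C, bond orders sum to 1 (valence 4) → 3 H
  atom 17: C, bond orders sum to 2 (valence 4) → 2 H
  atom 18: C, bond orders sum to 4 (valence 4) → 0 H
  atom 19: N, bond orders sum to 3 (valence 3) → 0 H
Totals → C:16, H:20, F:1, N:1, O:1.

C16H20FNO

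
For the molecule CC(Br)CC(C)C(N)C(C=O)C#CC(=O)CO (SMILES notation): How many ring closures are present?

0

In SMILES, each pair of matching ring-closure digits denotes one ring-closing bond; the number of such bonds equals the number of independent rings.
Ring-closure bonds here: 0.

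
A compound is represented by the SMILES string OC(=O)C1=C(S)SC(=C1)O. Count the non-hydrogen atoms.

10

Every atom symbol written in the SMILES (organic subset) is one heavy atom; implicit H are not written.
Heavy atoms by element → C:5, O:3, S:2.
Total: 10.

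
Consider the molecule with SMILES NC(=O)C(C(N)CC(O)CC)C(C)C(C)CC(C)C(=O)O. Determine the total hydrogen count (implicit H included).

30

Walk through each heavy atom and fill implicit hydrogens from standard valence (C 4, N 3, O 2, S 2, halogen 1):
  atom 1: N, bond orders sum to 1 (valence 3) → 2 H
  atom 2: C, bond orders sum to 4 (valence 4) → 0 H
  atom 3: O, bond orders sum to 2 (valence 2) → 0 H
  atom 4: C, bond orders sum to 3 (valence 4) → 1 H
  atom 5: C, bond orders sum to 3 (valence 4) → 1 H
  atom 6: N, bond orders sum to 1 (valence 3) → 2 H
  atom 7: C, bond orders sum to 2 (valence 4) → 2 H
  atom 8: C, bond orders sum to 3 (valence 4) → 1 H
  atom 9: O, bond orders sum to 1 (valence 2) → 1 H
  atom 10: C, bond orders sum to 2 (valence 4) → 2 H
  atom 11: C, bond orders sum to 1 (valence 4) → 3 H
  atom 12: C, bond orders sum to 3 (valence 4) → 1 H
  atom 13: C, bond orders sum to 1 (valence 4) → 3 H
  atom 14: C, bond orders sum to 3 (valence 4) → 1 H
  atom 15: C, bond orders sum to 1 (valence 4) → 3 H
  atom 16: C, bond orders sum to 2 (valence 4) → 2 H
  atom 17: C, bond orders sum to 3 (valence 4) → 1 H
  atom 18: C, bond orders sum to 1 (valence 4) → 3 H
  atom 19: C, bond orders sum to 4 (valence 4) → 0 H
  atom 20: O, bond orders sum to 2 (valence 2) → 0 H
  atom 21: O, bond orders sum to 1 (valence 2) → 1 H
Total hydrogens: 30.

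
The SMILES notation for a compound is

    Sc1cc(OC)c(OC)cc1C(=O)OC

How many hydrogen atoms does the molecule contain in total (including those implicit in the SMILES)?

12

Walk through each heavy atom and fill implicit hydrogens from standard valence (C 4, N 3, O 2, S 2, halogen 1); for lowercase aromatic atoms, an aromatic c carries 1 H when it has two neighbours and 0 H with three, and aromatic n carries 0 H:
  atom 1: S, bond orders sum to 1 (valence 2) → 1 H
  atom 2: aromatic c, 3 neighbours → 0 H
  atom 3: aromatic c, 2 neighbours → 1 H
  atom 4: aromatic c, 3 neighbours → 0 H
  atom 5: O, bond orders sum to 2 (valence 2) → 0 H
  atom 6: C, bond orders sum to 1 (valence 4) → 3 H
  atom 7: aromatic c, 3 neighbours → 0 H
  atom 8: O, bond orders sum to 2 (valence 2) → 0 H
  atom 9: C, bond orders sum to 1 (valence 4) → 3 H
  atom 10: aromatic c, 2 neighbours → 1 H
  atom 11: aromatic c, 3 neighbours → 0 H
  atom 12: C, bond orders sum to 4 (valence 4) → 0 H
  atom 13: O, bond orders sum to 2 (valence 2) → 0 H
  atom 14: O, bond orders sum to 2 (valence 2) → 0 H
  atom 15: C, bond orders sum to 1 (valence 4) → 3 H
Total hydrogens: 12.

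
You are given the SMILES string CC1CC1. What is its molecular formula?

Walk through each heavy atom and fill implicit hydrogens from standard valence (C 4, N 3, O 2, S 2, halogen 1):
  atom 1: C, bond orders sum to 1 (valence 4) → 3 H
  atom 2: C, bond orders sum to 3 (valence 4) → 1 H
  atom 3: C, bond orders sum to 2 (valence 4) → 2 H
  atom 4: C, bond orders sum to 2 (valence 4) → 2 H
Totals → C:4, H:8.
In Hill order: C4H8.

C4H8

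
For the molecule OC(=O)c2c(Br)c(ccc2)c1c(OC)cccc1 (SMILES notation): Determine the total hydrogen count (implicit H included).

Walk through each heavy atom and fill implicit hydrogens from standard valence (C 4, N 3, O 2, S 2, halogen 1); for lowercase aromatic atoms, an aromatic c carries 1 H when it has two neighbours and 0 H with three, and aromatic n carries 0 H:
  atom 1: O, bond orders sum to 1 (valence 2) → 1 H
  atom 2: C, bond orders sum to 4 (valence 4) → 0 H
  atom 3: O, bond orders sum to 2 (valence 2) → 0 H
  atom 4: aromatic c, 3 neighbours → 0 H
  atom 5: aromatic c, 3 neighbours → 0 H
  atom 6: Br (halogen, monovalent) → 0 H
  atom 7: aromatic c, 3 neighbours → 0 H
  atom 8: aromatic c, 2 neighbours → 1 H
  atom 9: aromatic c, 2 neighbours → 1 H
  atom 10: aromatic c, 2 neighbours → 1 H
  atom 11: aromatic c, 3 neighbours → 0 H
  atom 12: aromatic c, 3 neighbours → 0 H
  atom 13: O, bond orders sum to 2 (valence 2) → 0 H
  atom 14: C, bond orders sum to 1 (valence 4) → 3 H
  atom 15: aromatic c, 2 neighbours → 1 H
  atom 16: aromatic c, 2 neighbours → 1 H
  atom 17: aromatic c, 2 neighbours → 1 H
  atom 18: aromatic c, 2 neighbours → 1 H
Total hydrogens: 11.

11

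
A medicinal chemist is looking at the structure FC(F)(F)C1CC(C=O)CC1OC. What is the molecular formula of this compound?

Walk through each heavy atom and fill implicit hydrogens from standard valence (C 4, N 3, O 2, S 2, halogen 1):
  atom 1: F (halogen, monovalent) → 0 H
  atom 2: C, bond orders sum to 4 (valence 4) → 0 H
  atom 3: F (halogen, monovalent) → 0 H
  atom 4: F (halogen, monovalent) → 0 H
  atom 5: C, bond orders sum to 3 (valence 4) → 1 H
  atom 6: C, bond orders sum to 2 (valence 4) → 2 H
  atom 7: C, bond orders sum to 3 (valence 4) → 1 H
  atom 8: C, bond orders sum to 3 (valence 4) → 1 H
  atom 9: O, bond orders sum to 2 (valence 2) → 0 H
  atom 10: C, bond orders sum to 2 (valence 4) → 2 H
  atom 11: C, bond orders sum to 3 (valence 4) → 1 H
  atom 12: O, bond orders sum to 2 (valence 2) → 0 H
  atom 13: C, bond orders sum to 1 (valence 4) → 3 H
Totals → C:8, H:11, F:3, O:2.

C8H11F3O2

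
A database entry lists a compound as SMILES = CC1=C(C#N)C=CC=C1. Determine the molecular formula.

Walk through each heavy atom and fill implicit hydrogens from standard valence (C 4, N 3, O 2, S 2, halogen 1):
  atom 1: C, bond orders sum to 1 (valence 4) → 3 H
  atom 2: C, bond orders sum to 4 (valence 4) → 0 H
  atom 3: C, bond orders sum to 4 (valence 4) → 0 H
  atom 4: C, bond orders sum to 4 (valence 4) → 0 H
  atom 5: N, bond orders sum to 3 (valence 3) → 0 H
  atom 6: C, bond orders sum to 3 (valence 4) → 1 H
  atom 7: C, bond orders sum to 3 (valence 4) → 1 H
  atom 8: C, bond orders sum to 3 (valence 4) → 1 H
  atom 9: C, bond orders sum to 3 (valence 4) → 1 H
Totals → C:8, H:7, N:1.
In Hill order: C8H7N.

C8H7N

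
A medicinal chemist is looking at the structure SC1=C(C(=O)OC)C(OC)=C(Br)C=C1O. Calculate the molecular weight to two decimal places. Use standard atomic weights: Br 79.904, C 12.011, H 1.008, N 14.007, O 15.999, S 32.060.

293.13 g/mol

First, the molecular formula is C9H9BrO4S (counting implicit H from valence).
  Br: 1 × 79.904 = 79.904
  C: 9 × 12.011 = 108.099
  H: 9 × 1.008 = 9.072
  O: 4 × 15.999 = 63.996
  S: 1 × 32.060 = 32.060
Sum: 1×79.904 + 9×12.011 + 9×1.008 + 4×15.999 + 1×32.060 = 293.131 → 293.13 g/mol.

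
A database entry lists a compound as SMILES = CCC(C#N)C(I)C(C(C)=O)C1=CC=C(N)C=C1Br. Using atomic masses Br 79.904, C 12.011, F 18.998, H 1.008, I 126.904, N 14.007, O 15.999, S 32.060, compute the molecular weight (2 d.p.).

435.10 g/mol

First, the molecular formula is C14H16BrIN2O (counting implicit H from valence).
  Br: 1 × 79.904 = 79.904
  C: 14 × 12.011 = 168.154
  H: 16 × 1.008 = 16.128
  I: 1 × 126.904 = 126.904
  N: 2 × 14.007 = 28.014
  O: 1 × 15.999 = 15.999
Sum: 1×79.904 + 14×12.011 + 16×1.008 + 1×126.904 + 2×14.007 + 1×15.999 = 435.103 → 435.10 g/mol.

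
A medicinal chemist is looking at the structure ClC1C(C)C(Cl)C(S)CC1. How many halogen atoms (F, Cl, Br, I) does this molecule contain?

Halogen atoms appear at heavy-atom positions 1, 6 (2×Cl).
Other groups present: 1 thiol.
Halogen count: 2.

2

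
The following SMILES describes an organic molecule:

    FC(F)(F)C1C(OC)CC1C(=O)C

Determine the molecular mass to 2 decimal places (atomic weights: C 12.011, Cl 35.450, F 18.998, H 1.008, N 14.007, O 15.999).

196.17 g/mol

First, the molecular formula is C8H11F3O2 (counting implicit H from valence).
  C: 8 × 12.011 = 96.088
  F: 3 × 18.998 = 56.994
  H: 11 × 1.008 = 11.088
  O: 2 × 15.999 = 31.998
Sum: 8×12.011 + 3×18.998 + 11×1.008 + 2×15.999 = 196.168 → 196.17 g/mol.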